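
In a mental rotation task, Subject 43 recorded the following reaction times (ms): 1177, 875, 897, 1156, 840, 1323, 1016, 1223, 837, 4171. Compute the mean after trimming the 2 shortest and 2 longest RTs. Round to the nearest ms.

Sorted: 837, 840, 875, 897, 1016, 1156, 1177, 1223, 1323, 4171
Drop lowest 2 (837, 840) and highest 2 (1323, 4171)
Remaining (n=6): Σ = 6344, mean = 6344/6 = 1057.333

1057 ms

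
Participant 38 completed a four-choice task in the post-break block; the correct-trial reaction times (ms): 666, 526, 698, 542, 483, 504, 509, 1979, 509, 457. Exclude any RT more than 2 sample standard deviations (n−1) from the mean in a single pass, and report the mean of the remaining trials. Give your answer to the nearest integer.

n = 10, ΣRT = 6873, M = 687.300
Σ(x−M)² = 1908144.10; s = √(1908144.10/9) = 460.452
Cutoffs: 687.300 ± 2·460.452 → [-233.6, 1608.2]
Outside: 1979 → excluded.
Retained (n=9): Σ = 4894, mean = 4894/9 = 543.778

544 ms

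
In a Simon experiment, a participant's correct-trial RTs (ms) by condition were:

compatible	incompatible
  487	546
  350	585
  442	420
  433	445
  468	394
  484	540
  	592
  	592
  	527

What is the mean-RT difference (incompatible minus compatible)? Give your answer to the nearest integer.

M(compatible) = 2664/6 = 444.000
M(incompatible) = 4641/9 = 515.667
Difference = 515.667 − 444.000 = 71.667 ms

72 ms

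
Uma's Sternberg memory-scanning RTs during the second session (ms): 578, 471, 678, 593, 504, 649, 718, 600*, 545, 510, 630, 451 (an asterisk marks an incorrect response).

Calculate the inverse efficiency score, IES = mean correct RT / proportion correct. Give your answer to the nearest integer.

Correct trials (n=11): 578, 471, 678, 593, 504, 649, 718, 545, 510, 630, 451
Mean correct RT = 6327/11 = 575.1818 ms
Proportion correct = 11/12
IES = 575.1818 / (11/12) = 627.471 ms

627 ms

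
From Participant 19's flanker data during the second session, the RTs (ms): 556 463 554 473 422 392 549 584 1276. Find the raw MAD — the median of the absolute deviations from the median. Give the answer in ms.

Sorted: 392, 422, 463, 473, 549, 554, 556, 584, 1276 → median = 549
|x − 549|: 7, 86, 5, 76, 127, 157, 0, 35, 727
Sorted deviations: 0, 5, 7, 35, 76, 86, 127, 157, 727 → MAD = 76

76 ms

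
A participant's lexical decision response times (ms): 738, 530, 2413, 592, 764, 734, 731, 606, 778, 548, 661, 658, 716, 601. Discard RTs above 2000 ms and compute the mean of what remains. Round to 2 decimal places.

665.92 ms

Excluded: 2413
Retained (n=13): Σ = 8657
Mean = 8657/13 = 665.9231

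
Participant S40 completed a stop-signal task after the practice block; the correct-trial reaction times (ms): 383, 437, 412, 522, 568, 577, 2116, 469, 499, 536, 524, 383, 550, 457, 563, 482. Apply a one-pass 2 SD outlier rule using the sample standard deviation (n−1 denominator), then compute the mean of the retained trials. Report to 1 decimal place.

n = 16, ΣRT = 9478, M = 592.375
Σ(x−M)² = 2536529.75; s = √(2536529.75/15) = 411.220
Cutoffs: 592.375 ± 2·411.220 → [-230.1, 1414.8]
Outside: 2116 → excluded.
Retained (n=15): Σ = 7362, mean = 7362/15 = 490.800

490.8 ms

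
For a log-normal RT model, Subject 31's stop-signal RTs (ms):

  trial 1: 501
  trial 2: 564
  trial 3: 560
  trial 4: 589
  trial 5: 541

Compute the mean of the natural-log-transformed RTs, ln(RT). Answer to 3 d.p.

ln(RT): 6.2166, 6.3351, 6.3279, 6.3784, 6.2934
Σ ln(RT) = 31.5514
Mean = 31.5514/5 = 6.31029

6.310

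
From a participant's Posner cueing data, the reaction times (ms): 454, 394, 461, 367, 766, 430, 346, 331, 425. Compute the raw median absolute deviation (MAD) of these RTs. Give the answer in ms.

36 ms

Sorted: 331, 346, 367, 394, 425, 430, 454, 461, 766 → median = 425
|x − 425|: 29, 31, 36, 58, 341, 5, 79, 94, 0
Sorted deviations: 0, 5, 29, 31, 36, 58, 79, 94, 341 → MAD = 36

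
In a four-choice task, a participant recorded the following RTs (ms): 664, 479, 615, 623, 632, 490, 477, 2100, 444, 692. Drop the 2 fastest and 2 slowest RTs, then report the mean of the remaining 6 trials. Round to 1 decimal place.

Sorted: 444, 477, 479, 490, 615, 623, 632, 664, 692, 2100
Drop lowest 2 (444, 477) and highest 2 (692, 2100)
Remaining (n=6): Σ = 3503, mean = 3503/6 = 583.833

583.8 ms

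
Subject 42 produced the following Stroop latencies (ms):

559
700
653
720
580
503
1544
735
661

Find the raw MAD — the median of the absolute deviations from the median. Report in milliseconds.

Sorted: 503, 559, 580, 653, 661, 700, 720, 735, 1544 → median = 661
|x − 661|: 102, 39, 8, 59, 81, 158, 883, 74, 0
Sorted deviations: 0, 8, 39, 59, 74, 81, 102, 158, 883 → MAD = 74

74 ms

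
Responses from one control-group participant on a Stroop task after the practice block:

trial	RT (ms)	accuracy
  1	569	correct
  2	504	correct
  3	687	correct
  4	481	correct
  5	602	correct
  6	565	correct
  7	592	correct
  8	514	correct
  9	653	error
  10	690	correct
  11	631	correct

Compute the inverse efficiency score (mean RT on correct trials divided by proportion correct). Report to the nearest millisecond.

Correct trials (n=10): 569, 504, 687, 481, 602, 565, 592, 514, 690, 631
Mean correct RT = 5835/10 = 583.5000 ms
Proportion correct = 10/11
IES = 583.5000 / (10/11) = 641.850 ms

642 ms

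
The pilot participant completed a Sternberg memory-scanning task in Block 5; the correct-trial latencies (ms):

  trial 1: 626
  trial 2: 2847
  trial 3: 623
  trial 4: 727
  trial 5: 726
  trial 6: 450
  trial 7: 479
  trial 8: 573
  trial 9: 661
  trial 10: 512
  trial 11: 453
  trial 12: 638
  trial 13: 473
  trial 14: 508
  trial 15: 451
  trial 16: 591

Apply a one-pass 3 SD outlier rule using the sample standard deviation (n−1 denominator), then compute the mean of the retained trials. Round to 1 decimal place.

n = 16, ΣRT = 11338, M = 708.625
Σ(x−M)² = 5012691.75; s = √(5012691.75/15) = 578.083
Cutoffs: 708.625 ± 3·578.083 → [-1025.6, 2442.9]
Outside: 2847 → excluded.
Retained (n=15): Σ = 8491, mean = 8491/15 = 566.067

566.1 ms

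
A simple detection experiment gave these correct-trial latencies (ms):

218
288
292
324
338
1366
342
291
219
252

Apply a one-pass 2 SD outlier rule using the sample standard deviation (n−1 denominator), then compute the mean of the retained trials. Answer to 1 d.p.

284.9 ms

n = 10, ΣRT = 3930, M = 393.000
Σ(x−M)² = 1069528.00; s = √(1069528.00/9) = 344.727
Cutoffs: 393.000 ± 2·344.727 → [-296.5, 1082.5]
Outside: 1366 → excluded.
Retained (n=9): Σ = 2564, mean = 2564/9 = 284.889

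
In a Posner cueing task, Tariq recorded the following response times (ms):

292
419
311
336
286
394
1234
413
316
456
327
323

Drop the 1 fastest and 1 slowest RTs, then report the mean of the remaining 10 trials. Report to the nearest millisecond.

Sorted: 286, 292, 311, 316, 323, 327, 336, 394, 413, 419, 456, 1234
Drop lowest 1 (286) and highest 1 (1234)
Remaining (n=10): Σ = 3587, mean = 3587/10 = 358.700

359 ms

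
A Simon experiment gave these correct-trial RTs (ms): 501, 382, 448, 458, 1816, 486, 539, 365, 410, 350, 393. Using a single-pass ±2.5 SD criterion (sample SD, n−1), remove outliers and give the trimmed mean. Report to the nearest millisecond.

433 ms

n = 11, ΣRT = 6148, M = 558.909
Σ(x−M)² = 1774066.91; s = √(1774066.91/10) = 421.197
Cutoffs: 558.909 ± 2.5·421.197 → [-494.1, 1611.9]
Outside: 1816 → excluded.
Retained (n=10): Σ = 4332, mean = 4332/10 = 433.200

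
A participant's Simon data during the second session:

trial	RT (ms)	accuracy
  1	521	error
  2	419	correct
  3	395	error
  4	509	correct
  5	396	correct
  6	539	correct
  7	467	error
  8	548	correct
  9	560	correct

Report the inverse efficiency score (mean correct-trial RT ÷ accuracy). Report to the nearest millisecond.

743 ms

Correct trials (n=6): 419, 509, 396, 539, 548, 560
Mean correct RT = 2971/6 = 495.1667 ms
Proportion correct = 6/9
IES = 495.1667 / (6/9) = 742.750 ms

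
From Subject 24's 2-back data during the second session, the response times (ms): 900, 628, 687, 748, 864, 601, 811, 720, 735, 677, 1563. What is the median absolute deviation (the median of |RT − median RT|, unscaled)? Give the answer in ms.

Sorted: 601, 628, 677, 687, 720, 735, 748, 811, 864, 900, 1563 → median = 735
|x − 735|: 165, 107, 48, 13, 129, 134, 76, 15, 0, 58, 828
Sorted deviations: 0, 13, 15, 48, 58, 76, 107, 129, 134, 165, 828 → MAD = 76

76 ms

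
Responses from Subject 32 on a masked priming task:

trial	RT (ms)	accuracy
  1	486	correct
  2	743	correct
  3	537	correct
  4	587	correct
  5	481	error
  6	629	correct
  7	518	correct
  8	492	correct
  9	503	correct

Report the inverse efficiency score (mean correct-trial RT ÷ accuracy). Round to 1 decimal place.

Correct trials (n=8): 486, 743, 537, 587, 629, 518, 492, 503
Mean correct RT = 4495/8 = 561.8750 ms
Proportion correct = 8/9
IES = 561.8750 / (8/9) = 632.109 ms

632.1 ms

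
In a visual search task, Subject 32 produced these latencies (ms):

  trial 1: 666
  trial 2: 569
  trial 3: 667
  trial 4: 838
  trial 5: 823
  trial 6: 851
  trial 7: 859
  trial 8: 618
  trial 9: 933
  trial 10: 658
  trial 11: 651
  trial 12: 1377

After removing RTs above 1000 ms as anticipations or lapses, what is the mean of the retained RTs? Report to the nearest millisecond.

739 ms

Excluded: 1377
Retained (n=11): Σ = 8133
Mean = 8133/11 = 739.3636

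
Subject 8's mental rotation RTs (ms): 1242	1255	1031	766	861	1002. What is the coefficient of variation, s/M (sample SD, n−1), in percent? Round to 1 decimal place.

19.2%

n = 6, Σ = 6157, M = 1026.1667
Σ(x−M)² = 194522.833; s = √(194522.833/5) = 197.2424
CV = 197.2424 / 1026.1667 = 0.19221 = 19.221%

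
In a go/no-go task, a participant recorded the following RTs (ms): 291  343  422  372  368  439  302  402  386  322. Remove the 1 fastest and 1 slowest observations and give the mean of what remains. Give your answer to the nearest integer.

Sorted: 291, 302, 322, 343, 368, 372, 386, 402, 422, 439
Drop lowest 1 (291) and highest 1 (439)
Remaining (n=8): Σ = 2917, mean = 2917/8 = 364.625

365 ms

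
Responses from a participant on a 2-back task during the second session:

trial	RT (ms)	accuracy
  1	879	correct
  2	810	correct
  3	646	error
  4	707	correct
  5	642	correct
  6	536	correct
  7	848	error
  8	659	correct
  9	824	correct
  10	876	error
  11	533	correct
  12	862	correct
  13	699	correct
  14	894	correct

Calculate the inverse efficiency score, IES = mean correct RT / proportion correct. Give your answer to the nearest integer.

931 ms

Correct trials (n=11): 879, 810, 707, 642, 536, 659, 824, 533, 862, 699, 894
Mean correct RT = 8045/11 = 731.3636 ms
Proportion correct = 11/14
IES = 731.3636 / (11/14) = 930.826 ms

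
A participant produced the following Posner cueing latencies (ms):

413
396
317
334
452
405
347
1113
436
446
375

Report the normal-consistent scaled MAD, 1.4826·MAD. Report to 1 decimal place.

60.8 ms

Sorted: 317, 334, 347, 375, 396, 405, 413, 436, 446, 452, 1113 → median = 405
|x − 405| sorted: 0, 8, 9, 30, 31, 41, 47, 58, 71, 88, 708 → MAD = 41
Robust SD ≈ 1.4826 × 41 = 60.787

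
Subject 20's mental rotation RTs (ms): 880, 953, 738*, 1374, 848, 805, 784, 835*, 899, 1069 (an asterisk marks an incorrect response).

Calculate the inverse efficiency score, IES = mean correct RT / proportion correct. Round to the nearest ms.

Correct trials (n=8): 880, 953, 1374, 848, 805, 784, 899, 1069
Mean correct RT = 7612/8 = 951.5000 ms
Proportion correct = 8/10
IES = 951.5000 / (8/10) = 1189.375 ms

1189 ms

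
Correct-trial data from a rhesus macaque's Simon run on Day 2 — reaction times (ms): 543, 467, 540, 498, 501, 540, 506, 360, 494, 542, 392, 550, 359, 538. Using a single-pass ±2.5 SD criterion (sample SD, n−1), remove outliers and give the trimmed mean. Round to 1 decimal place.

487.9 ms

n = 14, ΣRT = 6830, M = 487.857
Σ(x−M)² = 61003.71; s = √(61003.71/13) = 68.503
Cutoffs: 487.857 ± 2.5·68.503 → [316.6, 659.1]
No RTs fall outside the cutoffs; all 14 retained. Mean = 6830/14 = 487.857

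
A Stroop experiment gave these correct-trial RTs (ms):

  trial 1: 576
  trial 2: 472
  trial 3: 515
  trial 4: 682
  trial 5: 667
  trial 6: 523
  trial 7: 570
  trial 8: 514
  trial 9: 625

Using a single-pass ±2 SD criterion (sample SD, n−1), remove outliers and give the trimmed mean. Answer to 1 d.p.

n = 9, ΣRT = 5144, M = 571.556
Σ(x−M)² = 42966.22; s = √(42966.22/8) = 73.286
Cutoffs: 571.556 ± 2·73.286 → [425.0, 718.1]
No RTs fall outside the cutoffs; all 9 retained. Mean = 5144/9 = 571.556

571.6 ms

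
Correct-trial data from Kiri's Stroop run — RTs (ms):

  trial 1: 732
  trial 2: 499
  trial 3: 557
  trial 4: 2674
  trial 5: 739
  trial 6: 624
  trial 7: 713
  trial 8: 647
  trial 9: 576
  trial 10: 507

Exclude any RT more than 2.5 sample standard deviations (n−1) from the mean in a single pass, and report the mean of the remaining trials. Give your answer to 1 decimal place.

n = 10, ΣRT = 8268, M = 826.800
Σ(x−M)² = 3860667.60; s = √(3860667.60/9) = 654.953
Cutoffs: 826.800 ± 2.5·654.953 → [-810.6, 2464.2]
Outside: 2674 → excluded.
Retained (n=9): Σ = 5594, mean = 5594/9 = 621.556

621.6 ms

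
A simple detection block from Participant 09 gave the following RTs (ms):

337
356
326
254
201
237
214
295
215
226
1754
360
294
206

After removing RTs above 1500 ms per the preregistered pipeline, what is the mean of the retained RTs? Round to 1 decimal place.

270.8 ms

Excluded: 1754
Retained (n=13): Σ = 3521
Mean = 3521/13 = 270.8462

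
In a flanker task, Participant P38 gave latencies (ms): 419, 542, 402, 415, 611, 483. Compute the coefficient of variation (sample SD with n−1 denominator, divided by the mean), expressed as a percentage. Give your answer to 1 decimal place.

17.5%

n = 6, Σ = 2872, M = 478.6667
Σ(x−M)² = 35033.333; s = √(35033.333/5) = 83.7058
CV = 83.7058 / 478.6667 = 0.17487 = 17.487%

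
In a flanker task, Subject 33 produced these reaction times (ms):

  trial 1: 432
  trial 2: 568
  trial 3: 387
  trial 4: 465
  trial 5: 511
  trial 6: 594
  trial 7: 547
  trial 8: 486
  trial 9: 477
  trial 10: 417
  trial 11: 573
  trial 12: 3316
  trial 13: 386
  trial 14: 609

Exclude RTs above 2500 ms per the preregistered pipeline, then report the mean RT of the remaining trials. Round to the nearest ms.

496 ms

Excluded: 3316
Retained (n=13): Σ = 6452
Mean = 6452/13 = 496.3077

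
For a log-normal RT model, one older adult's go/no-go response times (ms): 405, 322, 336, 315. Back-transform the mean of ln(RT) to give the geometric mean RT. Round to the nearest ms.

ln(RT): 6.0039, 5.7746, 5.8171, 5.7526
Mean ln(RT) = 23.3481/4 = 5.83703
Geometric mean = exp(5.83703) = 342.76 ms

343 ms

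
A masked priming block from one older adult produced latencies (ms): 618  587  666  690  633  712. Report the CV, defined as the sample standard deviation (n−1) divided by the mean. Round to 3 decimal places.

0.072

n = 6, Σ = 3906, M = 651.0000
Σ(x−M)² = 10976.000; s = √(10976.000/5) = 46.8530
CV = 46.8530 / 651.0000 = 0.07197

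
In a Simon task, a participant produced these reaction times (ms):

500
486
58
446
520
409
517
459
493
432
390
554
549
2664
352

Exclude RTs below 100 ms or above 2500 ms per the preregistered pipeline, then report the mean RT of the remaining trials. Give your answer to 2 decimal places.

Excluded: 58, 2664
Retained (n=13): Σ = 6107
Mean = 6107/13 = 469.7692

469.77 ms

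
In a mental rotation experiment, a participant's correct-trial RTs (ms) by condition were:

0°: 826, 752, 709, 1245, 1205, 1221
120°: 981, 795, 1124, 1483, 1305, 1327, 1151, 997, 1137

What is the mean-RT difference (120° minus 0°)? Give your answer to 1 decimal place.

151.4 ms

M(0°) = 5958/6 = 993.000
M(120°) = 10300/9 = 1144.444
Difference = 1144.444 − 993.000 = 151.444 ms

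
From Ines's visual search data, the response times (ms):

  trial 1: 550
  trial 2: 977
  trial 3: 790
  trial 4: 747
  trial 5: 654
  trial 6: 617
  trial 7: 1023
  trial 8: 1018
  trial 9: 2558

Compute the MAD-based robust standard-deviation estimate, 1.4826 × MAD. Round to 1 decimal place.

277.2 ms

Sorted: 550, 617, 654, 747, 790, 977, 1018, 1023, 2558 → median = 790
|x − 790| sorted: 0, 43, 136, 173, 187, 228, 233, 240, 1768 → MAD = 187
Robust SD ≈ 1.4826 × 187 = 277.246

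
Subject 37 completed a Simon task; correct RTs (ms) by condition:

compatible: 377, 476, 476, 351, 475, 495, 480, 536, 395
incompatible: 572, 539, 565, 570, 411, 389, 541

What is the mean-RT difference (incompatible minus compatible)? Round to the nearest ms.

61 ms

M(compatible) = 4061/9 = 451.222
M(incompatible) = 3587/7 = 512.429
Difference = 512.429 − 451.222 = 61.206 ms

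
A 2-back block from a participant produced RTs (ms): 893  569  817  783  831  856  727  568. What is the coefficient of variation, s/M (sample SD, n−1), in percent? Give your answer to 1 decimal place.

16.6%

n = 8, Σ = 6044, M = 755.5000
Σ(x−M)² = 109996.000; s = √(109996.000/7) = 125.3544
CV = 125.3544 / 755.5000 = 0.16592 = 16.592%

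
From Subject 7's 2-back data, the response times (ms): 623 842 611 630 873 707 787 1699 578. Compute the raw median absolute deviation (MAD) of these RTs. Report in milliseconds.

96 ms

Sorted: 578, 611, 623, 630, 707, 787, 842, 873, 1699 → median = 707
|x − 707|: 84, 135, 96, 77, 166, 0, 80, 992, 129
Sorted deviations: 0, 77, 80, 84, 96, 129, 135, 166, 992 → MAD = 96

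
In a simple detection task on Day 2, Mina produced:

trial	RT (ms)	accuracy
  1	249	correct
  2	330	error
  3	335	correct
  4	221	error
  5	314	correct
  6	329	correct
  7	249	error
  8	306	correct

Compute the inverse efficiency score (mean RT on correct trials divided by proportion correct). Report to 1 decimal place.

490.6 ms

Correct trials (n=5): 249, 335, 314, 329, 306
Mean correct RT = 1533/5 = 306.6000 ms
Proportion correct = 5/8
IES = 306.6000 / (5/8) = 490.560 ms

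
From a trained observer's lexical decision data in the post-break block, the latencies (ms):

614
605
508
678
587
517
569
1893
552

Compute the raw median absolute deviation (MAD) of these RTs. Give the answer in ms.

35 ms

Sorted: 508, 517, 552, 569, 587, 605, 614, 678, 1893 → median = 587
|x − 587|: 27, 18, 79, 91, 0, 70, 18, 1306, 35
Sorted deviations: 0, 18, 18, 27, 35, 70, 79, 91, 1306 → MAD = 35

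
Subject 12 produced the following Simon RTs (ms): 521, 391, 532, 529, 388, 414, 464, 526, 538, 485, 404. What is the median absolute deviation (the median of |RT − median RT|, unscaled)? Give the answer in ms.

47 ms

Sorted: 388, 391, 404, 414, 464, 485, 521, 526, 529, 532, 538 → median = 485
|x − 485|: 36, 94, 47, 44, 97, 71, 21, 41, 53, 0, 81
Sorted deviations: 0, 21, 36, 41, 44, 47, 53, 71, 81, 94, 97 → MAD = 47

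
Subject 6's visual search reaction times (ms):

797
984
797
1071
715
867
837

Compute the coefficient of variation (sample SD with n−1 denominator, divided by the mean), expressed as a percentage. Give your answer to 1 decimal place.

14.1%

n = 7, Σ = 6068, M = 866.8571
Σ(x−M)² = 89108.857; s = √(89108.857/6) = 121.8666
CV = 121.8666 / 866.8571 = 0.14058 = 14.058%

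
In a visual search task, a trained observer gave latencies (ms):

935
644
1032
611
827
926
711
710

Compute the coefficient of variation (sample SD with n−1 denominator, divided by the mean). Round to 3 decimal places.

0.192

n = 8, Σ = 6396, M = 799.5000
Σ(x−M)² = 164730.000; s = √(164730.000/7) = 153.4042
CV = 153.4042 / 799.5000 = 0.19188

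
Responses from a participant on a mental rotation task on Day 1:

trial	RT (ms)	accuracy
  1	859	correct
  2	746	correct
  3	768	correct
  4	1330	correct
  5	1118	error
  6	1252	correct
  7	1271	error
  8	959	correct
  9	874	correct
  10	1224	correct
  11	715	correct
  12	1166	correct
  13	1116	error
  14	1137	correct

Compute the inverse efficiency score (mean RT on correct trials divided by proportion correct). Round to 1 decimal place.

Correct trials (n=11): 859, 746, 768, 1330, 1252, 959, 874, 1224, 715, 1166, 1137
Mean correct RT = 11030/11 = 1002.7273 ms
Proportion correct = 11/14
IES = 1002.7273 / (11/14) = 1276.198 ms

1276.2 ms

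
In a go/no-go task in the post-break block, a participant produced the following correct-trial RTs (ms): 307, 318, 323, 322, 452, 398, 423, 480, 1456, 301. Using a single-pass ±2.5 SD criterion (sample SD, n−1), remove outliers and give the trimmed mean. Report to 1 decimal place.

369.3 ms

n = 10, ΣRT = 4780, M = 478.000
Σ(x−M)² = 1101120.00; s = √(1101120.00/9) = 349.781
Cutoffs: 478.000 ± 2.5·349.781 → [-396.5, 1352.5]
Outside: 1456 → excluded.
Retained (n=9): Σ = 3324, mean = 3324/9 = 369.333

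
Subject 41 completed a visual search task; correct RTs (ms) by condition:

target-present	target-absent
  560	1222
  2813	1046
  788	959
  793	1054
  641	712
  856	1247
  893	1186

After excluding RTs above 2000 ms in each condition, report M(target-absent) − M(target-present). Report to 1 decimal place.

target-present: exclude 2813
M(target-present) = 4531/6 = 755.167
M(target-absent) = 7426/7 = 1060.857
Difference = 1060.857 − 755.167 = 305.690 ms

305.7 ms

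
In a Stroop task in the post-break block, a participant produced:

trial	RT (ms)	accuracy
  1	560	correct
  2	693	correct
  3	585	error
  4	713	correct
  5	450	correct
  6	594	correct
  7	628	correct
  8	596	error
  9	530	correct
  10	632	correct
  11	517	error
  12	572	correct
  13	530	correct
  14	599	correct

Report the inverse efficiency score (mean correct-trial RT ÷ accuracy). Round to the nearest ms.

752 ms

Correct trials (n=11): 560, 693, 713, 450, 594, 628, 530, 632, 572, 530, 599
Mean correct RT = 6501/11 = 591.0000 ms
Proportion correct = 11/14
IES = 591.0000 / (11/14) = 752.182 ms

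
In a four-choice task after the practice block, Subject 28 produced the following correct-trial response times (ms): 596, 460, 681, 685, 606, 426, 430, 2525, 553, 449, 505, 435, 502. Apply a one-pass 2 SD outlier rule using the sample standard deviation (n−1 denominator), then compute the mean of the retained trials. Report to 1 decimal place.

527.3 ms

n = 13, ΣRT = 8853, M = 681.000
Σ(x−M)² = 3783810.00; s = √(3783810.00/12) = 561.531
Cutoffs: 681.000 ± 2·561.531 → [-442.1, 1804.1]
Outside: 2525 → excluded.
Retained (n=12): Σ = 6328, mean = 6328/12 = 527.333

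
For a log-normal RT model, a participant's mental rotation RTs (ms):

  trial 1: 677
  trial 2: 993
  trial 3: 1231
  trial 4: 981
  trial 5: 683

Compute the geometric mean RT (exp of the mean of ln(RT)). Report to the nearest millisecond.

889 ms

ln(RT): 6.5177, 6.9007, 7.1156, 6.8886, 6.5265
Mean ln(RT) = 33.9491/5 = 6.78981
Geometric mean = exp(6.78981) = 888.74 ms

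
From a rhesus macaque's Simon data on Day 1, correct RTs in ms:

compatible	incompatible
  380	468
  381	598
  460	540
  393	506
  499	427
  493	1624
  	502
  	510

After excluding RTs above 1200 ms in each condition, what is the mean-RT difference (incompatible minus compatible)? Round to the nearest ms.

73 ms

incompatible: exclude 1624
M(compatible) = 2606/6 = 434.333
M(incompatible) = 3551/7 = 507.286
Difference = 507.286 − 434.333 = 72.952 ms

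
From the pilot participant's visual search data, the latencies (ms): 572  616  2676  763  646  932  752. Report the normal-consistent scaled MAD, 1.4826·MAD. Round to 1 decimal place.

Sorted: 572, 616, 646, 752, 763, 932, 2676 → median = 752
|x − 752| sorted: 0, 11, 106, 136, 180, 180, 1924 → MAD = 136
Robust SD ≈ 1.4826 × 136 = 201.634

201.6 ms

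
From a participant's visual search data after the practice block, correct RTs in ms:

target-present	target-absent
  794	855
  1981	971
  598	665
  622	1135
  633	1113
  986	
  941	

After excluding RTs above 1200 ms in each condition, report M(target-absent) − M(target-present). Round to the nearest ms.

185 ms

target-present: exclude 1981
M(target-present) = 4574/6 = 762.333
M(target-absent) = 4739/5 = 947.800
Difference = 947.800 − 762.333 = 185.467 ms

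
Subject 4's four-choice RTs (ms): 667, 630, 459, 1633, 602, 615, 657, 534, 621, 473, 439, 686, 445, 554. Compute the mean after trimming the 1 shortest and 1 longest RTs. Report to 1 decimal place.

Sorted: 439, 445, 459, 473, 534, 554, 602, 615, 621, 630, 657, 667, 686, 1633
Drop lowest 1 (439) and highest 1 (1633)
Remaining (n=12): Σ = 6943, mean = 6943/12 = 578.583

578.6 ms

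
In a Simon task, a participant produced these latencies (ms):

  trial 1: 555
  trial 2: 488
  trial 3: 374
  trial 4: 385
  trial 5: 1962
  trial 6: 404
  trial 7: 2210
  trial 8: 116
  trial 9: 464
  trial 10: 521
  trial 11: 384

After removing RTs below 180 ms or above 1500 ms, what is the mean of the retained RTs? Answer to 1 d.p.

Excluded: 116, 1962, 2210
Retained (n=8): Σ = 3575
Mean = 3575/8 = 446.8750

446.9 ms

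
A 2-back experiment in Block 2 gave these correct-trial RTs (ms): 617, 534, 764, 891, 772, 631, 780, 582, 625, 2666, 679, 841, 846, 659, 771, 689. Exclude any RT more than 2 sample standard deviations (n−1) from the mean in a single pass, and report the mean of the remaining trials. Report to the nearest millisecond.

n = 16, ΣRT = 13347, M = 834.188
Σ(x−M)² = 3736452.44; s = √(3736452.44/15) = 499.096
Cutoffs: 834.188 ± 2·499.096 → [-164.0, 1832.4]
Outside: 2666 → excluded.
Retained (n=15): Σ = 10681, mean = 10681/15 = 712.067

712 ms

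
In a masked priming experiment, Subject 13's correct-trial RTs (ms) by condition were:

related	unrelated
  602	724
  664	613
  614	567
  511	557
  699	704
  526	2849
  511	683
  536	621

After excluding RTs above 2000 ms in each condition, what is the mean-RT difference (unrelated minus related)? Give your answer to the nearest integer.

unrelated: exclude 2849
M(related) = 4663/8 = 582.875
M(unrelated) = 4469/7 = 638.429
Difference = 638.429 − 582.875 = 55.554 ms

56 ms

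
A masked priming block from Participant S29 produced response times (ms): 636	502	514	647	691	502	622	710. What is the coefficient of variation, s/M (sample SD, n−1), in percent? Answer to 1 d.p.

n = 8, Σ = 4824, M = 603.0000
Σ(x−M)² = 50902.000; s = √(50902.000/7) = 85.2743
CV = 85.2743 / 603.0000 = 0.14142 = 14.142%

14.1%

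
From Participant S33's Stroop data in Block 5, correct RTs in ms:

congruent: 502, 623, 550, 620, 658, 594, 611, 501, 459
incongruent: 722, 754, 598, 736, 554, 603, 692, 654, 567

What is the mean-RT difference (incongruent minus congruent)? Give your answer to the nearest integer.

85 ms

M(congruent) = 5118/9 = 568.667
M(incongruent) = 5880/9 = 653.333
Difference = 653.333 − 568.667 = 84.667 ms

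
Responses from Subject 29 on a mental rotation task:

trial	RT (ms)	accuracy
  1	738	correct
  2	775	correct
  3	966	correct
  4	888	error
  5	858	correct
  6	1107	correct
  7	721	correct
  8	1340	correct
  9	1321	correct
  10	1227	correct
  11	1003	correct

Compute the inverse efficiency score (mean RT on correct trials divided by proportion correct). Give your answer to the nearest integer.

1106 ms

Correct trials (n=10): 738, 775, 966, 858, 1107, 721, 1340, 1321, 1227, 1003
Mean correct RT = 10056/10 = 1005.6000 ms
Proportion correct = 10/11
IES = 1005.6000 / (10/11) = 1106.160 ms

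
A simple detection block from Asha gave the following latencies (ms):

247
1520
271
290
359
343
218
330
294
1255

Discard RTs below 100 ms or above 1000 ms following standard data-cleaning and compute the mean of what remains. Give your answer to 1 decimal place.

294.0 ms

Excluded: 1255, 1520
Retained (n=8): Σ = 2352
Mean = 2352/8 = 294.0000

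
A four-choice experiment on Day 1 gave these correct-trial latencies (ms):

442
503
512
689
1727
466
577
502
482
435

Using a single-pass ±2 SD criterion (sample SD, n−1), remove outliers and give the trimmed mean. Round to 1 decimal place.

512.0 ms

n = 10, ΣRT = 6335, M = 633.500
Σ(x−M)² = 1378182.50; s = √(1378182.50/9) = 391.320
Cutoffs: 633.500 ± 2·391.320 → [-149.1, 1416.1]
Outside: 1727 → excluded.
Retained (n=9): Σ = 4608, mean = 4608/9 = 512.000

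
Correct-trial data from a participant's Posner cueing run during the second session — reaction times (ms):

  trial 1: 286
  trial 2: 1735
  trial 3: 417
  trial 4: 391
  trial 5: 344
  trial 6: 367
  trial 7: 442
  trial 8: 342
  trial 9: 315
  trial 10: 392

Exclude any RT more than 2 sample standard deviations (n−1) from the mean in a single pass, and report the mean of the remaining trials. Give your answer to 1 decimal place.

n = 10, ΣRT = 5031, M = 503.100
Σ(x−M)² = 1705936.90; s = √(1705936.90/9) = 435.372
Cutoffs: 503.100 ± 2·435.372 → [-367.6, 1373.8]
Outside: 1735 → excluded.
Retained (n=9): Σ = 3296, mean = 3296/9 = 366.222

366.2 ms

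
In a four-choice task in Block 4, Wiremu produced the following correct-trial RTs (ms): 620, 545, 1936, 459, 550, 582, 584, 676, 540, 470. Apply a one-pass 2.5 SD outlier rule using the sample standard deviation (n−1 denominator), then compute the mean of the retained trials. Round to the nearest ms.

558 ms

n = 10, ΣRT = 6962, M = 696.200
Σ(x−M)² = 1745013.60; s = √(1745013.60/9) = 440.330
Cutoffs: 696.200 ± 2.5·440.330 → [-404.6, 1797.0]
Outside: 1936 → excluded.
Retained (n=9): Σ = 5026, mean = 5026/9 = 558.444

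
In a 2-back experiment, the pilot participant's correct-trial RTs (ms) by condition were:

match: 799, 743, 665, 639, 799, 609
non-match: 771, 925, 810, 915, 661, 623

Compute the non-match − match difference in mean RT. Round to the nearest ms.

75 ms

M(match) = 4254/6 = 709.000
M(non-match) = 4705/6 = 784.167
Difference = 784.167 − 709.000 = 75.167 ms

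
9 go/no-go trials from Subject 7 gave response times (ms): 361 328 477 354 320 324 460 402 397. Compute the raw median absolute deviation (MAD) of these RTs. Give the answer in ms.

Sorted: 320, 324, 328, 354, 361, 397, 402, 460, 477 → median = 361
|x − 361|: 0, 33, 116, 7, 41, 37, 99, 41, 36
Sorted deviations: 0, 7, 33, 36, 37, 41, 41, 99, 116 → MAD = 37

37 ms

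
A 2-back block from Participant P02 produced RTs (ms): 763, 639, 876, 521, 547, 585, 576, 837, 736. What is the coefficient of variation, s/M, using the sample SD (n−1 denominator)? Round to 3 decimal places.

n = 9, Σ = 6080, M = 675.5556
Σ(x−M)² = 137404.222; s = √(137404.222/8) = 131.0554
CV = 131.0554 / 675.5556 = 0.19400

0.194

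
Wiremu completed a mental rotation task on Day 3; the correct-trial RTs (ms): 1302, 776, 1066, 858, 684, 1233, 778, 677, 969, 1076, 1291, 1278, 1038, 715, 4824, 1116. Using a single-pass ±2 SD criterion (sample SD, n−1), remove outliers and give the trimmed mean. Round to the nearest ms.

990 ms

n = 16, ΣRT = 19681, M = 1230.062
Σ(x−M)² = 14514600.94; s = √(14514600.94/15) = 983.687
Cutoffs: 1230.062 ± 2·983.687 → [-737.3, 3197.4]
Outside: 4824 → excluded.
Retained (n=15): Σ = 14857, mean = 14857/15 = 990.467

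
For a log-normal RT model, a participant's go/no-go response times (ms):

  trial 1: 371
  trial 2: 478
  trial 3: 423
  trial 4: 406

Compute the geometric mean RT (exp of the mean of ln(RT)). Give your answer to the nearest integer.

418 ms

ln(RT): 5.9162, 6.1696, 6.0474, 6.0064
Mean ln(RT) = 24.1395/4 = 6.03488
Geometric mean = exp(6.03488) = 417.75 ms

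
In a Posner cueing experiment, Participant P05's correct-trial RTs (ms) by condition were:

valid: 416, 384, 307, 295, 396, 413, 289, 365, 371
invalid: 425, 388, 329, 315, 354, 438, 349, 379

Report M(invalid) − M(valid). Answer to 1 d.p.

M(valid) = 3236/9 = 359.556
M(invalid) = 2977/8 = 372.125
Difference = 372.125 − 359.556 = 12.569 ms

12.6 ms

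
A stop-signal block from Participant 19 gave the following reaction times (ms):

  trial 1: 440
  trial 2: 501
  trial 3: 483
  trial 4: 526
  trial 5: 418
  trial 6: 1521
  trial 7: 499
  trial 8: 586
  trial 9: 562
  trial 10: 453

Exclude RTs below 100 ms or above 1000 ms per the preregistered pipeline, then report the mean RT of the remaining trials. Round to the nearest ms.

Excluded: 1521
Retained (n=9): Σ = 4468
Mean = 4468/9 = 496.4444

496 ms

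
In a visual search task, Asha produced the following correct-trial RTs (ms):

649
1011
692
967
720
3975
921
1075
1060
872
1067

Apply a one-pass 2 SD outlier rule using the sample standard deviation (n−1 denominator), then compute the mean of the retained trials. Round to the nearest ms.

903 ms

n = 11, ΣRT = 13009, M = 1182.636
Σ(x−M)² = 8817722.55; s = √(8817722.55/10) = 939.027
Cutoffs: 1182.636 ± 2·939.027 → [-695.4, 3060.7]
Outside: 3975 → excluded.
Retained (n=10): Σ = 9034, mean = 9034/10 = 903.400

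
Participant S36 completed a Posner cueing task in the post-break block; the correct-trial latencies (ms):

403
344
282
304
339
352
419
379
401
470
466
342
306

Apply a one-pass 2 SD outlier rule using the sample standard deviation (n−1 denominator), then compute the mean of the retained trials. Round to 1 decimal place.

369.8 ms

n = 13, ΣRT = 4807, M = 369.769
Σ(x−M)² = 42688.31; s = √(42688.31/12) = 59.644
Cutoffs: 369.769 ± 2·59.644 → [250.5, 489.1]
No RTs fall outside the cutoffs; all 13 retained. Mean = 4807/13 = 369.769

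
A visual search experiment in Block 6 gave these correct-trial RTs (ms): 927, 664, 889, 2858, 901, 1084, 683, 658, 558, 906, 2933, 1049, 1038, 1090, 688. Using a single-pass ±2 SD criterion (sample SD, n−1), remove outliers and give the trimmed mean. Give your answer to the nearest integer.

n = 15, ΣRT = 16926, M = 1128.400
Σ(x−M)² = 7619699.60; s = √(7619699.60/14) = 737.743
Cutoffs: 1128.400 ± 2·737.743 → [-347.1, 2603.9]
Outside: 2858, 2933 → excluded.
Retained (n=13): Σ = 11135, mean = 11135/13 = 856.538

857 ms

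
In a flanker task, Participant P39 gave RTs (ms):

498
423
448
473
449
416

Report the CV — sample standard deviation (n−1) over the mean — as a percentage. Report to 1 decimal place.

6.8%

n = 6, Σ = 2707, M = 451.1667
Σ(x−M)² = 4714.833; s = √(4714.833/5) = 30.7078
CV = 30.7078 / 451.1667 = 0.06806 = 6.806%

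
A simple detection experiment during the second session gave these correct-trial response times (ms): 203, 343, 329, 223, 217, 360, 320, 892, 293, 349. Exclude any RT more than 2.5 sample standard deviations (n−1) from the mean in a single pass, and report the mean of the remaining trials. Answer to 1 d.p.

n = 10, ΣRT = 3529, M = 352.900
Σ(x−M)² = 353846.90; s = √(353846.90/9) = 198.283
Cutoffs: 352.900 ± 2.5·198.283 → [-142.8, 848.6]
Outside: 892 → excluded.
Retained (n=9): Σ = 2637, mean = 2637/9 = 293.000

293.0 ms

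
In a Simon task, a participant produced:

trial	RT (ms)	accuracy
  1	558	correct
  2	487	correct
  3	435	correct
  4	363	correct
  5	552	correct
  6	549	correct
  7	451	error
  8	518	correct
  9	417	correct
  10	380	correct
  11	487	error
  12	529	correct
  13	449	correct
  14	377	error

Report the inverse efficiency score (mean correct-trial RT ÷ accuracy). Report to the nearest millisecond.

Correct trials (n=11): 558, 487, 435, 363, 552, 549, 518, 417, 380, 529, 449
Mean correct RT = 5237/11 = 476.0909 ms
Proportion correct = 11/14
IES = 476.0909 / (11/14) = 605.934 ms

606 ms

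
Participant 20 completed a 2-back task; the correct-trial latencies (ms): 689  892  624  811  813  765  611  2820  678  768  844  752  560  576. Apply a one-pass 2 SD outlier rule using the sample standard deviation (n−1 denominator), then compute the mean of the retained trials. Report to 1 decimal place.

n = 14, ΣRT = 12203, M = 871.643
Σ(x−M)² = 4225463.21; s = √(4225463.21/13) = 570.119
Cutoffs: 871.643 ± 2·570.119 → [-268.6, 2011.9]
Outside: 2820 → excluded.
Retained (n=13): Σ = 9383, mean = 9383/13 = 721.769

721.8 ms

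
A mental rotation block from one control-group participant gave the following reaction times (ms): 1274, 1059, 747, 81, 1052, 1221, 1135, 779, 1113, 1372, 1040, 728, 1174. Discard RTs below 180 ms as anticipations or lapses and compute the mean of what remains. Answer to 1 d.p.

1057.8 ms

Excluded: 81
Retained (n=12): Σ = 12694
Mean = 12694/12 = 1057.8333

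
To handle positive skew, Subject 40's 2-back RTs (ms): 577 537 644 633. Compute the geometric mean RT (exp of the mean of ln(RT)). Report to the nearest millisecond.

ln(RT): 6.3578, 6.2860, 6.4677, 6.4505
Mean ln(RT) = 25.5620/4 = 6.39050
Geometric mean = exp(6.39050) = 596.16 ms

596 ms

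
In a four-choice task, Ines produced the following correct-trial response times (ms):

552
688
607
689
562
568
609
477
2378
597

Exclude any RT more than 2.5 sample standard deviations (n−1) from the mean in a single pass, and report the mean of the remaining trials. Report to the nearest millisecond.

n = 10, ΣRT = 7727, M = 772.700
Σ(x−M)² = 2898736.10; s = √(2898736.10/9) = 567.523
Cutoffs: 772.700 ± 2.5·567.523 → [-646.1, 2191.5]
Outside: 2378 → excluded.
Retained (n=9): Σ = 5349, mean = 5349/9 = 594.333

594 ms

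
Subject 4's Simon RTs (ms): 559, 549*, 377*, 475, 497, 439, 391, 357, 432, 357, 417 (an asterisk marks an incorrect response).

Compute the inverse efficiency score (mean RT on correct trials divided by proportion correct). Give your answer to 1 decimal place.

Correct trials (n=9): 559, 475, 497, 439, 391, 357, 432, 357, 417
Mean correct RT = 3924/9 = 436.0000 ms
Proportion correct = 9/11
IES = 436.0000 / (9/11) = 532.889 ms

532.9 ms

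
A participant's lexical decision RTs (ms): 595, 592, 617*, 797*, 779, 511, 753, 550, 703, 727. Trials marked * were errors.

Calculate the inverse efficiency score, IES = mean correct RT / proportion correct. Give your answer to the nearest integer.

814 ms

Correct trials (n=8): 595, 592, 779, 511, 753, 550, 703, 727
Mean correct RT = 5210/8 = 651.2500 ms
Proportion correct = 8/10
IES = 651.2500 / (8/10) = 814.062 ms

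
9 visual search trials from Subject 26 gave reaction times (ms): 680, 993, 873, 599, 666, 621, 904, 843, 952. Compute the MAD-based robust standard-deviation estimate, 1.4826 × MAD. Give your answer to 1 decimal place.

Sorted: 599, 621, 666, 680, 843, 873, 904, 952, 993 → median = 843
|x − 843| sorted: 0, 30, 61, 109, 150, 163, 177, 222, 244 → MAD = 150
Robust SD ≈ 1.4826 × 150 = 222.390

222.4 ms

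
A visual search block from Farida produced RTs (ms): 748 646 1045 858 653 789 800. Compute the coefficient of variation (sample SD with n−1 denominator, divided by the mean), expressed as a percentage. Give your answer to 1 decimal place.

n = 7, Σ = 5539, M = 791.2857
Σ(x−M)² = 111007.429; s = √(111007.429/6) = 136.0193
CV = 136.0193 / 791.2857 = 0.17190 = 17.190%

17.2%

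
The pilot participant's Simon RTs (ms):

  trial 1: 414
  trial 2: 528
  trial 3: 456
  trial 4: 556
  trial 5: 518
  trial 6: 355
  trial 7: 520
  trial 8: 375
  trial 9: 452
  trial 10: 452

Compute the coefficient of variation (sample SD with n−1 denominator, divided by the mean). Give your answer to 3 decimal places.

n = 10, Σ = 4626, M = 462.6000
Σ(x−M)² = 41246.400; s = √(41246.400/9) = 67.6974
CV = 67.6974 / 462.6000 = 0.14634

0.146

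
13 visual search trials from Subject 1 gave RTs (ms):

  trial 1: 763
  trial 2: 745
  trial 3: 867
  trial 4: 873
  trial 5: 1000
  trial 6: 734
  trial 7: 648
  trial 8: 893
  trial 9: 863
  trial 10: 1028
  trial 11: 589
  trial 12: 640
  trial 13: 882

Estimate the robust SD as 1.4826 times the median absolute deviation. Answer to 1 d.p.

Sorted: 589, 640, 648, 734, 745, 763, 863, 867, 873, 882, 893, 1000, 1028 → median = 863
|x − 863| sorted: 0, 4, 10, 19, 30, 100, 118, 129, 137, 165, 215, 223, 274 → MAD = 118
Robust SD ≈ 1.4826 × 118 = 174.947

174.9 ms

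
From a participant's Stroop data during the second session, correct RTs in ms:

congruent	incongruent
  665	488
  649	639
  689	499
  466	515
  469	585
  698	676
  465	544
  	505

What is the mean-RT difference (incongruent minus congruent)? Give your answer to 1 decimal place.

-29.5 ms

M(congruent) = 4101/7 = 585.857
M(incongruent) = 4451/8 = 556.375
Difference = 556.375 − 585.857 = -29.482 ms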